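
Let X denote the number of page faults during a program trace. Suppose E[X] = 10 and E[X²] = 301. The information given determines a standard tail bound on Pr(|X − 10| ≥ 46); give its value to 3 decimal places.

0.095

The first two moments determine the variance, so Chebyshev's inequality is the sharpest standard bound available.
Var(X) = E[X²] − (E[X])² = 301 − 100 = 201.
Chebyshev's inequality: Pr(|X − μ| ≥ t) ≤ Var(X)/t² = 201/2116 = 0.0950.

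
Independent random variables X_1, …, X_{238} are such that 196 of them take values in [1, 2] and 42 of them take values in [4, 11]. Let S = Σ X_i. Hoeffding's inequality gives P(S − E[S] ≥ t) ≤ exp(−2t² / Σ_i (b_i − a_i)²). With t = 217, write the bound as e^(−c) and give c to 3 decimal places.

41.783

Σ(b_i − a_i)² = 196·1² + 42·7² = 2254.
c = 2t² / 2254 = 2·217² / 2254 = 41.7826.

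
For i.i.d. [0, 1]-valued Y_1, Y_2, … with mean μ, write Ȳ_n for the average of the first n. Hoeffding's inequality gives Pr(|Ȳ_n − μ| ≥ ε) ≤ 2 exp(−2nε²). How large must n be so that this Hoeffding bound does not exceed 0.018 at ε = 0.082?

351

Require 2·exp(−2nε²) ≤ 0.018, i.e. 2nε² ≥ ln(2/0.018) = 4.710531.
So n ≥ 4.710531 / (2·0.082²) = 350.277.
The smallest integer n is 351.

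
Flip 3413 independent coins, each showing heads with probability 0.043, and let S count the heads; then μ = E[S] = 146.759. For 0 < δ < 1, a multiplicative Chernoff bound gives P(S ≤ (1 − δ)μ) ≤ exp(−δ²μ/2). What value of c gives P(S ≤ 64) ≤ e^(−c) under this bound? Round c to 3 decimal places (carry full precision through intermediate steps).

Write 64 = (1 − δ)μ, so δ = 1 − 64/146.759 = 0.5639109…
Then the exponent is δ²μ/2 = (μ − 64)²/(2μ) = 23.334351.

23.334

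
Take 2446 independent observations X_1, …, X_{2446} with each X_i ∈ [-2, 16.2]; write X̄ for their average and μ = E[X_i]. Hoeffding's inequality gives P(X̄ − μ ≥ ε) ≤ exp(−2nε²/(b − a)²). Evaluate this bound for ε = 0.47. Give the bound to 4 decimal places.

0.0383

Exponent: 2nε²/(b − a)² = 2·2446·0.47² / 18.2² = 3.26242.
Bound = exp(−3.26242) = 0.03830.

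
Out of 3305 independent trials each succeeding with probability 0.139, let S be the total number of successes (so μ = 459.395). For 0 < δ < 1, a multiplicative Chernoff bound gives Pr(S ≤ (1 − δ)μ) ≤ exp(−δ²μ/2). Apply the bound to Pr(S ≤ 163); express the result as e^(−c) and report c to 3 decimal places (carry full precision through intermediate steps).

Write 163 = (1 − δ)μ, so δ = 1 − 163/459.395 = 0.6451855…
Then the exponent is δ²μ/2 = (μ − 163)²/(2μ) = 95.614880.

95.615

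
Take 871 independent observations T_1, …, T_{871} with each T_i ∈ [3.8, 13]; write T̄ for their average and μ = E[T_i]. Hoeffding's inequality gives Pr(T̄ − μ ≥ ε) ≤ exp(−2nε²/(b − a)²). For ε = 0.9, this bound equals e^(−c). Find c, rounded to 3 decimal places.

16.671

c = 2nε²/(b − a)² = 2·871·0.9² / 9.2² = 16.6708.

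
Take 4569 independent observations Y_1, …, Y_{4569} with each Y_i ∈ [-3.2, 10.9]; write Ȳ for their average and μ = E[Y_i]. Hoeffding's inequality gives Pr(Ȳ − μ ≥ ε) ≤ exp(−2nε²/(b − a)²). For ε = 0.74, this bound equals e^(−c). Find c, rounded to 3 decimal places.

c = 2nε²/(b − a)² = 2·4569·0.74² / 14.1² = 25.1696.

25.170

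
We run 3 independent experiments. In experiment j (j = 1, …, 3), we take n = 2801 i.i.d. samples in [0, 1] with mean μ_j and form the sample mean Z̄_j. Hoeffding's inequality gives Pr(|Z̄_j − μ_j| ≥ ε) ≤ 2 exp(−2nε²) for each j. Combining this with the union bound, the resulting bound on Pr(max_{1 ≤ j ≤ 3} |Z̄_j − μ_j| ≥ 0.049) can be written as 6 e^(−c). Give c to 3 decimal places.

Union bound over the 3 events: Pr(max_{1 ≤ j ≤ 3} |Z̄_j − μ_j| ≥ 0.049) ≤ 3·2·exp(−2nε²) = 6 exp(−2·2801·0.049²).
So c = 2·2801·0.049² = 13.4504.

13.450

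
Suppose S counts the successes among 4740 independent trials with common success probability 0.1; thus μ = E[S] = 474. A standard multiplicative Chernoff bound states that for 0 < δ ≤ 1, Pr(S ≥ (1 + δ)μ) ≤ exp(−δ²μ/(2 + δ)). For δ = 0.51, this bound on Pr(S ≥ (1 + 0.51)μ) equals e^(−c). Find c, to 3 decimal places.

49.118

c = δ²μ/(2 + δ) = 0.51²·474/(2 + 0.51) = 49.1185.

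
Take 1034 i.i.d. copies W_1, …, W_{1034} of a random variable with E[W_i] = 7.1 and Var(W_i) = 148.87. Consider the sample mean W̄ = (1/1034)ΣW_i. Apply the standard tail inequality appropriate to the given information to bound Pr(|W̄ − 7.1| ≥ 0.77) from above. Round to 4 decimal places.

With mean and variance of each term known, Chebyshev's inequality bounds the deviation of the sum (or sample mean).
Var(W̄) = Var(W_i)/n = 148.87/1034 = 0.14397.
Chebyshev: Pr(|W̄ − 7.1| ≥ 0.77) ≤ Var(W̄)/(0.77)² = 148.87/(1034·0.77²) = 0.2428.

0.2428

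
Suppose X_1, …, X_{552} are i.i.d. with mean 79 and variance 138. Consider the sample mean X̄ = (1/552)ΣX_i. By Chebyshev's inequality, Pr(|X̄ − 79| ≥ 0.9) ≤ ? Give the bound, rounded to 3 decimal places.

0.309

Var(X̄) = Var(X_i)/n = 138/552 = 0.25.
Chebyshev: Pr(|X̄ − 79| ≥ 0.9) ≤ Var(X̄)/(0.9)² = 138/(552·0.9²) = 0.3086.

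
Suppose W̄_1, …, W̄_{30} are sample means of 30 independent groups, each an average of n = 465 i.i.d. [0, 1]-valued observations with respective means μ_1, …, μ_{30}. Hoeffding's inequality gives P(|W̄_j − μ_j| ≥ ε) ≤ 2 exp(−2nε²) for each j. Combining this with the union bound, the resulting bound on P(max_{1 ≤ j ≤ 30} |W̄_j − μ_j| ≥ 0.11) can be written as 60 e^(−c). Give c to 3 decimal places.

11.253

Union bound over the 30 events: P(max_{1 ≤ j ≤ 30} |W̄_j − μ_j| ≥ 0.11) ≤ 30·2·exp(−2nε²) = 60 exp(−2·465·0.11²).
So c = 2·465·0.11² = 11.2530.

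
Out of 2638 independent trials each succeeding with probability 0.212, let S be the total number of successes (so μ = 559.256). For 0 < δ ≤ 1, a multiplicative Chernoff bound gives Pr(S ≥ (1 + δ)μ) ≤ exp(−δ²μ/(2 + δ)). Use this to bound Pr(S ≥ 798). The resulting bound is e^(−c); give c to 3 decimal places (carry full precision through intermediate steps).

Write 798 = (1 + δ)μ, so δ = 798/559.256 − 1 = 0.4268957…
Then the exponent is δ²μ/(2 + δ) = (798 − μ)² / (μ·(2 + δ)) = 41.995539.

41.996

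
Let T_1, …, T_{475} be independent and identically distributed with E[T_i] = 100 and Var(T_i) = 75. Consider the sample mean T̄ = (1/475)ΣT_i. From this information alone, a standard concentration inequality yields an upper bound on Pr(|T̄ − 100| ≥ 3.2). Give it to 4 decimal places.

0.0154

With mean and variance of each term known, Chebyshev's inequality bounds the deviation of the sum (or sample mean).
Var(T̄) = Var(T_i)/n = 75/475 = 0.15789.
Chebyshev: Pr(|T̄ − 100| ≥ 3.2) ≤ Var(T̄)/(3.2)² = 75/(475·3.2²) = 0.0154.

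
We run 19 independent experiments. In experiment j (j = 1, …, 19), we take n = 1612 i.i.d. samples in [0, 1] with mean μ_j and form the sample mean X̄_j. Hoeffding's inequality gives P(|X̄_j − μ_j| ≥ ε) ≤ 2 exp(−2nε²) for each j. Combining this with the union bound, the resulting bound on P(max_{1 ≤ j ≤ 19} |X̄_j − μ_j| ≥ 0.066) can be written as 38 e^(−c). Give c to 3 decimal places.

Union bound over the 19 events: P(max_{1 ≤ j ≤ 19} |X̄_j − μ_j| ≥ 0.066) ≤ 19·2·exp(−2nε²) = 38 exp(−2·1612·0.066²).
So c = 2·1612·0.066² = 14.0437.

14.044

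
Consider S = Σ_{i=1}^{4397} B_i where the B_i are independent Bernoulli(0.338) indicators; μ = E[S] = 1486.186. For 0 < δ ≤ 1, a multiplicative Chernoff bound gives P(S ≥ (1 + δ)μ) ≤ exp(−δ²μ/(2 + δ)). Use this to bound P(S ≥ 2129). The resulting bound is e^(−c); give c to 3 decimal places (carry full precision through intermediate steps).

Write 2129 = (1 + δ)μ, so δ = 2129/1486.186 − 1 = 0.4325259…
Then the exponent is δ²μ/(2 + δ) = (2129 − μ)² / (μ·(2 + δ)) = 114.298362.

114.298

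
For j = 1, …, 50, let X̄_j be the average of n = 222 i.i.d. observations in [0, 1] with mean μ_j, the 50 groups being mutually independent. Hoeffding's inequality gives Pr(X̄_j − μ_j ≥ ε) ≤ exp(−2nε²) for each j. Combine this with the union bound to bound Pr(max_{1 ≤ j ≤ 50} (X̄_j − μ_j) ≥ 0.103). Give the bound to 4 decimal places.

0.4501

Per-experiment Hoeffding bound: exp(−2·222·0.103²) = exp(−4.71040) = 0.0090012.
Union bound over 50 events: 50·0.0090012 = 0.45006.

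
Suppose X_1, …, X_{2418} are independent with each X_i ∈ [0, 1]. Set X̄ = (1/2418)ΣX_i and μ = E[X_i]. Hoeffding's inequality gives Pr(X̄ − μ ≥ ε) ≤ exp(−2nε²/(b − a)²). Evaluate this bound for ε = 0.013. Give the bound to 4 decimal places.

Exponent: 2nε²/(b − a)² = 2·2418·0.013² / 1² = 0.81728.
Bound = exp(−0.81728) = 0.44163.

0.4416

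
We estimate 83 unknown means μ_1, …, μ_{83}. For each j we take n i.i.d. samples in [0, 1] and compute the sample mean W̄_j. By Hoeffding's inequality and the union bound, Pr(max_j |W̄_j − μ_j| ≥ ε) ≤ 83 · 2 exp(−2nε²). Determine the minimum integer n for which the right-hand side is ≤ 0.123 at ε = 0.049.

1501

Need 2·83·exp(−2nε²) ≤ 0.123, i.e. exp(−2nε²) ≤ 0.123/166.
So 2nε² ≥ ln(166/0.123) = 7.207559.
Hence n ≥ 7.207559/(2·0.049²) = 1500.949.
The smallest integer n is 1501.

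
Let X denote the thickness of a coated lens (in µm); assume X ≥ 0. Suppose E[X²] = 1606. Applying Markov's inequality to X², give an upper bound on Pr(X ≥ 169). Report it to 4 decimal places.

0.0562

Since X ≥ 0, the event {X ≥ 169} is the same as {X² ≥ 28561}.
Markov's inequality applied to X² gives Pr(X² ≥ 28561) ≤ E[X²]/28561 = 1606/28561 = 0.0562.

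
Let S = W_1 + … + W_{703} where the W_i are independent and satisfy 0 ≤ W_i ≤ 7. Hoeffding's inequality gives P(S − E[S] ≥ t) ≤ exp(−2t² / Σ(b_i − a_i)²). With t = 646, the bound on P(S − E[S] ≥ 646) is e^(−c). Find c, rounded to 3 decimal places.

24.229

Σ(b_i − a_i)² = 703·(7)² = 34447.
c = 2t²/34447 = 2·646²/34447 = 24.2295.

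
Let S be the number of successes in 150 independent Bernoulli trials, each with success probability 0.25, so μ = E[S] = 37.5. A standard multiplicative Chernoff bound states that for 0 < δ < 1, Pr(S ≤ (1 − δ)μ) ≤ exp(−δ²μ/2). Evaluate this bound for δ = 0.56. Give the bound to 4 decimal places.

0.0028

Exponent = δ²μ/2 = 0.56²·37.5/2 = 5.8800.
Bound = exp(−5.8800) = 0.00279.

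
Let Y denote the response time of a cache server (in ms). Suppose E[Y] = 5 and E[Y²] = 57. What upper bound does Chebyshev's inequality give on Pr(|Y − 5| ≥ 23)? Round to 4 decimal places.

Var(Y) = E[Y²] − (E[Y])² = 57 − 25 = 32.
Chebyshev's inequality: Pr(|Y − μ| ≥ t) ≤ Var(Y)/t² = 32/529 = 0.0605.

0.0605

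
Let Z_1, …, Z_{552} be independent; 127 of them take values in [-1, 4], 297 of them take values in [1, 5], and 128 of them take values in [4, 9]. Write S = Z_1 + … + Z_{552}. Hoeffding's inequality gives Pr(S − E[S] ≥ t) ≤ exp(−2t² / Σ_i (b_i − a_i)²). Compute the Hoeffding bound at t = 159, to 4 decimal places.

Σ(b_i − a_i)² = 127·5² + 297·4² + 128·5² = 11127.
Exponent = 2·159² / 11127 = 4.54408.
Bound = exp(−4.54408) = 0.01063.

0.0106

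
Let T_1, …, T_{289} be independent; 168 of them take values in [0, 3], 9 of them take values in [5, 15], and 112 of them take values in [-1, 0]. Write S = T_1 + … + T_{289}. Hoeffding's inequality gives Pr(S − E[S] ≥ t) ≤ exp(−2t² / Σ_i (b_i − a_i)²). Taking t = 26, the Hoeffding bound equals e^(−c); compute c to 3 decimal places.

Σ(b_i − a_i)² = 168·3² + 9·10² + 112·1² = 2524.
c = 2t² / 2524 = 2·26² / 2524 = 0.5357.

0.536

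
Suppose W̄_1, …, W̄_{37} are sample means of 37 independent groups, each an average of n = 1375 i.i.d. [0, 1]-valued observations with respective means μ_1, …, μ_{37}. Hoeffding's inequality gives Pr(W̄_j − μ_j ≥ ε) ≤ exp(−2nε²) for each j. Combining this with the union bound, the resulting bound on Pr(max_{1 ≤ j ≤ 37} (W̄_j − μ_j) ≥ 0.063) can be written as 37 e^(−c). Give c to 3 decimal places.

10.915

Union bound over the 37 events: Pr(max_{1 ≤ j ≤ 37} (W̄_j − μ_j) ≥ 0.063) ≤ 37·exp(−2nε²) = 37 exp(−2·1375·0.063²).
So c = 2·1375·0.063² = 10.9147.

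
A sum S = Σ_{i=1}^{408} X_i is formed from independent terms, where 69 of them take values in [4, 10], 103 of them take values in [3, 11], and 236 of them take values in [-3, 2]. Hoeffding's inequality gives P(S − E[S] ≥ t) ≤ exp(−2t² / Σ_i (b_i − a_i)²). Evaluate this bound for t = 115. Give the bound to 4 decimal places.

0.1710

Σ(b_i − a_i)² = 69·6² + 103·8² + 236·5² = 14976.
Exponent = 2·115² / 14976 = 1.76616.
Bound = exp(−1.76616) = 0.17099.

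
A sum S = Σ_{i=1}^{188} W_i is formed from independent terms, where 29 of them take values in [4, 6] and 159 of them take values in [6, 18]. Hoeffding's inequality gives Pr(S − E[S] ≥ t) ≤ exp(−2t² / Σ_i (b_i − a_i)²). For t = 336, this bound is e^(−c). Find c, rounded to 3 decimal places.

Σ(b_i − a_i)² = 29·2² + 159·12² = 23012.
c = 2t² / 23012 = 2·336² / 23012 = 9.8119.

9.812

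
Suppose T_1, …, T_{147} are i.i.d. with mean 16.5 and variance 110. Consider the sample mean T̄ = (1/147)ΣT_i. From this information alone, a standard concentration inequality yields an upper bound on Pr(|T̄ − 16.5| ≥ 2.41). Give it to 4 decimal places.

0.1288

With mean and variance of each term known, Chebyshev's inequality bounds the deviation of the sum (or sample mean).
Var(T̄) = Var(T_i)/n = 110/147 = 0.7483.
Chebyshev: Pr(|T̄ − 16.5| ≥ 2.41) ≤ Var(T̄)/(2.41)² = 110/(147·2.41²) = 0.1288.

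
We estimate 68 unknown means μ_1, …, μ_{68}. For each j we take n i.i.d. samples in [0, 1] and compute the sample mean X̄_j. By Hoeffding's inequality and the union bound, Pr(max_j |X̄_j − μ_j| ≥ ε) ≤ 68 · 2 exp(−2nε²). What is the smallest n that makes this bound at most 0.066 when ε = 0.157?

Need 2·68·exp(−2nε²) ≤ 0.066, i.e. exp(−2nε²) ≤ 0.066/136.
So 2nε² ≥ ln(136/0.066) = 7.630755.
Hence n ≥ 7.630755/(2·0.157²) = 154.788.
The smallest integer n is 155.

155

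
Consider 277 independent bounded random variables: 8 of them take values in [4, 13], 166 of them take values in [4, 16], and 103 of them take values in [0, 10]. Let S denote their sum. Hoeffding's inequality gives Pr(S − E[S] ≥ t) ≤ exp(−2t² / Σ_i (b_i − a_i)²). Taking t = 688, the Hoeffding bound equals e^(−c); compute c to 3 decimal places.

27.163

Σ(b_i − a_i)² = 8·9² + 166·12² + 103·10² = 34852.
c = 2t² / 34852 = 2·688² / 34852 = 27.1631.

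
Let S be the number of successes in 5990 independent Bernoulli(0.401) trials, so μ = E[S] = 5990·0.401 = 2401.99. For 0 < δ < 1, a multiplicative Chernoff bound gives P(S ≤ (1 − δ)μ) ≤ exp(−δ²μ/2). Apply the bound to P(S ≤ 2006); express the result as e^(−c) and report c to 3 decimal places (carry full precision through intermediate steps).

32.641

Write 2006 = (1 − δ)μ, so δ = 1 − 2006/2401.99 = 0.1648591…
Then the exponent is δ²μ/2 = (μ − 2006)²/(2μ) = 32.641285.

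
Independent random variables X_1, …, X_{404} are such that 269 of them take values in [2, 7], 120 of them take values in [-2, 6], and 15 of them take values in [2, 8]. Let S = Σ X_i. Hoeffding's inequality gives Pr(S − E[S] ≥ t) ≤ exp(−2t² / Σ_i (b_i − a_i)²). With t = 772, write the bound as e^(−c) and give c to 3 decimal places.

79.757

Σ(b_i − a_i)² = 269·5² + 120·8² + 15·6² = 14945.
c = 2t² / 14945 = 2·772² / 14945 = 79.7570.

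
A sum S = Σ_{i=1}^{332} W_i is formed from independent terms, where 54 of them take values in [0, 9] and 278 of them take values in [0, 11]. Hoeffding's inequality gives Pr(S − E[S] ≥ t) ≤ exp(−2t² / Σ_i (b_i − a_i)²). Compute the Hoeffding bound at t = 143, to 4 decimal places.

0.3410

Σ(b_i − a_i)² = 54·9² + 278·11² = 38012.
Exponent = 2·143² / 38012 = 1.07592.
Bound = exp(−1.07592) = 0.34098.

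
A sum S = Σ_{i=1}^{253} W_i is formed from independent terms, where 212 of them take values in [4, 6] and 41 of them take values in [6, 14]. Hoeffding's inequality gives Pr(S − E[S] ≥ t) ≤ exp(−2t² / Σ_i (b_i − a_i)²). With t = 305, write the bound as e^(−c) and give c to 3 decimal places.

Σ(b_i − a_i)² = 212·2² + 41·8² = 3472.
c = 2t² / 3472 = 2·305² / 3472 = 53.5858.

53.586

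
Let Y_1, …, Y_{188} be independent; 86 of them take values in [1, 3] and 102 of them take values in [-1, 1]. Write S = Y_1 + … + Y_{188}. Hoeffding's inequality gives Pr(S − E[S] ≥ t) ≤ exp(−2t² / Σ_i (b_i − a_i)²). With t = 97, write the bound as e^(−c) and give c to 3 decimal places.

Σ(b_i − a_i)² = 86·2² + 102·2² = 752.
c = 2t² / 752 = 2·97² / 752 = 25.0239.

25.024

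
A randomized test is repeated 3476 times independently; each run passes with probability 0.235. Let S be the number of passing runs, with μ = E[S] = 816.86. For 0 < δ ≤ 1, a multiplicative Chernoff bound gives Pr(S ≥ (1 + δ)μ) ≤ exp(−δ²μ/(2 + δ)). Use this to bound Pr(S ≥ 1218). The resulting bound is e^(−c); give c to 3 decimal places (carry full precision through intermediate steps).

79.078

Write 1218 = (1 + δ)μ, so δ = 1218/816.86 − 1 = 0.4910756…
Then the exponent is δ²μ/(2 + δ) = (1218 − μ)² / (μ·(2 + δ)) = 79.078315.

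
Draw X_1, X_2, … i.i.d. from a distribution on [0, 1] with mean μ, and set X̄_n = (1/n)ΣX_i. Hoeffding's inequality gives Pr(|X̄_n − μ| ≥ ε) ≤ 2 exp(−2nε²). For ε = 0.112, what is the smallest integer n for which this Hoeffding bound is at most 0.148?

104

Require 2·exp(−2nε²) ≤ 0.148, i.e. 2nε² ≥ ln(2/0.148) = 2.603690.
So n ≥ 2.603690 / (2·0.112²) = 103.782.
The smallest integer n is 104.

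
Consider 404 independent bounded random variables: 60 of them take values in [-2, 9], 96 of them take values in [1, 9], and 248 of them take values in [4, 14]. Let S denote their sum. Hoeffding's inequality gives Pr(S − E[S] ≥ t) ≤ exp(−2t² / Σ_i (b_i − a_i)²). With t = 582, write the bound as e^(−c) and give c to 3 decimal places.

Σ(b_i − a_i)² = 60·11² + 96·8² + 248·10² = 38204.
c = 2t² / 38204 = 2·582² / 38204 = 17.7324.

17.732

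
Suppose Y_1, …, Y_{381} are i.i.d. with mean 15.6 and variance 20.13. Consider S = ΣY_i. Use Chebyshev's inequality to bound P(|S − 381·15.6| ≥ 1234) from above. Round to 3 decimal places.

0.005

Var(S) = n·Var(Y_i) = 381·20.13 = 7669.53.
Chebyshev: P(|S − 381·15.6| ≥ 1234) ≤ Var(S)/1234² = 7669.53/1522756 = 0.0050.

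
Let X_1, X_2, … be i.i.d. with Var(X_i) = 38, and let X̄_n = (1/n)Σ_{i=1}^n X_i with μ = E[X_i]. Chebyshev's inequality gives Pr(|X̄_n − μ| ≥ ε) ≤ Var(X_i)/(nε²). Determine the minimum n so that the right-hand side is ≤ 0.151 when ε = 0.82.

375

Require 38/(n·0.82²) ≤ 0.151, i.e. n ≥ 38/(0.151·0.82²) = 374.265.
The smallest integer n is 375.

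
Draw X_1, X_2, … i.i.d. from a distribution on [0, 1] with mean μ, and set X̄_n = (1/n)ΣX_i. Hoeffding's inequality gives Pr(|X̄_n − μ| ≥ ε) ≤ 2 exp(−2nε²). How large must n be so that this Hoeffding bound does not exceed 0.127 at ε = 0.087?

183

Require 2·exp(−2nε²) ≤ 0.127, i.e. 2nε² ≥ ln(2/0.127) = 2.756715.
So n ≥ 2.756715 / (2·0.087²) = 182.106.
The smallest integer n is 183.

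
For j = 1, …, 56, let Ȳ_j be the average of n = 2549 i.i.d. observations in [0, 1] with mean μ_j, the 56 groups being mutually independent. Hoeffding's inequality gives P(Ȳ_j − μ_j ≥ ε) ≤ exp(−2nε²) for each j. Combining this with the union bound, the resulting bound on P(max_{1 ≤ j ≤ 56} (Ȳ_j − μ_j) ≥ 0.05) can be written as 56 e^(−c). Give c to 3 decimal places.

Union bound over the 56 events: P(max_{1 ≤ j ≤ 56} (Ȳ_j − μ_j) ≥ 0.05) ≤ 56·exp(−2nε²) = 56 exp(−2·2549·0.05²).
So c = 2·2549·0.05² = 12.7450.

12.745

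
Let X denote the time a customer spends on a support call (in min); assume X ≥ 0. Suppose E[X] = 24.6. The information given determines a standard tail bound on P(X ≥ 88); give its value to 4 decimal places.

Only the mean of a non-negative variable is known, so Markov's inequality is the applicable tail bound.
Markov's inequality: for a non-negative random variable, P(X ≥ a) ≤ E[X]/a.
Here E[X] = 24.6 and a = 88, so the bound is 24.6/88 = 0.2795.

0.2795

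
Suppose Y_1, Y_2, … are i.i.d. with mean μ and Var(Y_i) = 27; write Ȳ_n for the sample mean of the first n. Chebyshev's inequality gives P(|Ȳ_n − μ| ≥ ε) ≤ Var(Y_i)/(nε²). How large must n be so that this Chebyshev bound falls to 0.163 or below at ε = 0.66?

381

Require 27/(n·0.66²) ≤ 0.163, i.e. n ≥ 27/(0.163·0.66²) = 380.267.
The smallest integer n is 381.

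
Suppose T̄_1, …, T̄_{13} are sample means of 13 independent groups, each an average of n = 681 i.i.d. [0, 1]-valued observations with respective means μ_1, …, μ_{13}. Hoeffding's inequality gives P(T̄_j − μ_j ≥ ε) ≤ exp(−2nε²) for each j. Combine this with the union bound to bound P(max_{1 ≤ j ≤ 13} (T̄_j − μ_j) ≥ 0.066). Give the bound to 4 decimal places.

0.0345

Per-experiment Hoeffding bound: exp(−2·681·0.066²) = exp(−5.93287) = 0.0026509.
Union bound over 13 events: 13·0.0026509 = 0.03446.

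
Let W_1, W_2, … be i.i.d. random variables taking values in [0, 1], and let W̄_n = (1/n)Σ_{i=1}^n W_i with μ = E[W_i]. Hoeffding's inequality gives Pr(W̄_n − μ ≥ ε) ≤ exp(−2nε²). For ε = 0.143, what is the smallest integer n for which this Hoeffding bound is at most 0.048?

Require exp(−2nε²) ≤ 0.048, i.e. 2nε² ≥ ln(1/0.048) = 3.036554.
So n ≥ 3.036554 / (2·0.143²) = 74.247.
The smallest integer n is 75.

75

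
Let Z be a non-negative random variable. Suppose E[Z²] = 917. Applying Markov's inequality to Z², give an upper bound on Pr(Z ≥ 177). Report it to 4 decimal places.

0.0293

Since Z ≥ 0, the event {Z ≥ 177} is the same as {Z² ≥ 31329}.
Markov's inequality applied to Z² gives Pr(Z² ≥ 31329) ≤ E[Z²]/31329 = 917/31329 = 0.0293.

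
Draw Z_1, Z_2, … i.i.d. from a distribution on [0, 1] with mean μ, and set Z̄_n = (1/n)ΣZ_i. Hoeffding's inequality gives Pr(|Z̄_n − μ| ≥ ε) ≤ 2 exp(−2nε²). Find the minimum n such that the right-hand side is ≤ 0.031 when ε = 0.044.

1077

Require 2·exp(−2nε²) ≤ 0.031, i.e. 2nε² ≥ ln(2/0.031) = 4.166915.
So n ≥ 4.166915 / (2·0.044²) = 1076.166.
The smallest integer n is 1077.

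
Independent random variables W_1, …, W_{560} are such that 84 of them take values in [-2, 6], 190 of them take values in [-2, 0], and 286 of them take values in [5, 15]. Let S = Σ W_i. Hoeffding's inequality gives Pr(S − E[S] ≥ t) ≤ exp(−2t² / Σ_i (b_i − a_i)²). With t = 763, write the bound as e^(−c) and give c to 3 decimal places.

Σ(b_i − a_i)² = 84·8² + 190·2² + 286·10² = 34736.
c = 2t² / 34736 = 2·763² / 34736 = 33.5196.

33.520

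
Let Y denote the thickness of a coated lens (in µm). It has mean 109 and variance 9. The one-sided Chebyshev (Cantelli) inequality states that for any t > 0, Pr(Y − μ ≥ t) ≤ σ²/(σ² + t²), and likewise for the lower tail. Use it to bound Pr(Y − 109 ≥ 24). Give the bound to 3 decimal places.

0.015

Here σ² = 9 and t = 24, so σ² + t² = 585.
Cantelli's bound: 9/585 = 0.0154.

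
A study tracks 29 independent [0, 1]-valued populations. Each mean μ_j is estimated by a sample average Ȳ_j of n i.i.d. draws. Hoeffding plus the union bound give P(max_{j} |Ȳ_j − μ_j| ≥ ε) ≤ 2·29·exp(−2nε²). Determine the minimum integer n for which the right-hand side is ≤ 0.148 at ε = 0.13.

177

Need 2·29·exp(−2nε²) ≤ 0.148, i.e. exp(−2nε²) ≤ 0.148/58.
So 2nε² ≥ ln(58/0.148) = 5.970986.
Hence n ≥ 5.970986/(2·0.13²) = 176.656.
The smallest integer n is 177.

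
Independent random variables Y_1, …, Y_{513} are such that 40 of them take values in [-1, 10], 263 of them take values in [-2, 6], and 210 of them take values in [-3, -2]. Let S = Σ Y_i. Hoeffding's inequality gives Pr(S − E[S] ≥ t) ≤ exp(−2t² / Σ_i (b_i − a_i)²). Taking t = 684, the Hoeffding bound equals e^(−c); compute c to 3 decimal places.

Σ(b_i − a_i)² = 40·11² + 263·8² + 210·1² = 21882.
c = 2t² / 21882 = 2·684² / 21882 = 42.7617.

42.762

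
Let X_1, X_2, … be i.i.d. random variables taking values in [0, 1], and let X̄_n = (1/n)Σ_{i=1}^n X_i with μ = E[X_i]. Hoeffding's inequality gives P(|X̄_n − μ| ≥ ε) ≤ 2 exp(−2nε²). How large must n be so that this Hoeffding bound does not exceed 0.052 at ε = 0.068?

Require 2·exp(−2nε²) ≤ 0.052, i.e. 2nε² ≥ ln(2/0.052) = 3.649659.
So n ≥ 3.649659 / (2·0.068²) = 394.643.
The smallest integer n is 395.

395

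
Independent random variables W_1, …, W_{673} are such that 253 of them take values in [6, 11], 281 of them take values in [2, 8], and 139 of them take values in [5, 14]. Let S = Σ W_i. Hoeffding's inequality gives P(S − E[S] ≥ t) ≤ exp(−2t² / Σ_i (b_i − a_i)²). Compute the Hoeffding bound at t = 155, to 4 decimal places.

0.1765

Σ(b_i − a_i)² = 253·5² + 281·6² + 139·9² = 27700.
Exponent = 2·155² / 27700 = 1.73466.
Bound = exp(−1.73466) = 0.17646.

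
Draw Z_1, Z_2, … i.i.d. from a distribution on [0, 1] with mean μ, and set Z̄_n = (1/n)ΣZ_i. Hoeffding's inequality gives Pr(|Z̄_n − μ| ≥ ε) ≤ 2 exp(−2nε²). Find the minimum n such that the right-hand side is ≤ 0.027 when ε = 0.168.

Require 2·exp(−2nε²) ≤ 0.027, i.e. 2nε² ≥ ln(2/0.027) = 4.305066.
So n ≥ 4.305066 / (2·0.168²) = 76.266.
The smallest integer n is 77.

77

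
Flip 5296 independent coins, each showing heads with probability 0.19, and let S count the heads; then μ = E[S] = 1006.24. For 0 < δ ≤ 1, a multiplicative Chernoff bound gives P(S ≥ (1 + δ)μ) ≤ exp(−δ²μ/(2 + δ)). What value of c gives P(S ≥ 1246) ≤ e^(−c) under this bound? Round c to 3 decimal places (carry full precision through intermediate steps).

Write 1246 = (1 + δ)μ, so δ = 1246/1006.24 − 1 = 0.2382732…
Then the exponent is δ²μ/(2 + δ) = (1246 − μ)² / (μ·(2 + δ)) = 25.523416.

25.523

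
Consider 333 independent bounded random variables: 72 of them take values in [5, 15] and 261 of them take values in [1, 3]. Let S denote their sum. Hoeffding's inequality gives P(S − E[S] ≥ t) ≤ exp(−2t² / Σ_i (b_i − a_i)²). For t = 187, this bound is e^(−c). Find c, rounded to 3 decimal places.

Σ(b_i − a_i)² = 72·10² + 261·2² = 8244.
c = 2t² / 8244 = 2·187² / 8244 = 8.4835.

8.484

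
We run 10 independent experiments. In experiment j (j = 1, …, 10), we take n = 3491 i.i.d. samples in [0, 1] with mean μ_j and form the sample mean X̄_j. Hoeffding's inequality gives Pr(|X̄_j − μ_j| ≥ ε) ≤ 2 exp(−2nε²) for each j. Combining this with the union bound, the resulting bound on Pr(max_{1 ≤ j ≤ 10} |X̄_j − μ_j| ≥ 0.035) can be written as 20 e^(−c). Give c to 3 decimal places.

Union bound over the 10 events: Pr(max_{1 ≤ j ≤ 10} |X̄_j − μ_j| ≥ 0.035) ≤ 10·2·exp(−2nε²) = 20 exp(−2·3491·0.035²).
So c = 2·3491·0.035² = 8.5529.

8.553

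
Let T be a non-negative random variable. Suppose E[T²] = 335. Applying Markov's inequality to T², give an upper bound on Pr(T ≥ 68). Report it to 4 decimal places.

0.0724

Since T ≥ 0, the event {T ≥ 68} is the same as {T² ≥ 4624}.
Markov's inequality applied to T² gives Pr(T² ≥ 4624) ≤ E[T²]/4624 = 335/4624 = 0.0724.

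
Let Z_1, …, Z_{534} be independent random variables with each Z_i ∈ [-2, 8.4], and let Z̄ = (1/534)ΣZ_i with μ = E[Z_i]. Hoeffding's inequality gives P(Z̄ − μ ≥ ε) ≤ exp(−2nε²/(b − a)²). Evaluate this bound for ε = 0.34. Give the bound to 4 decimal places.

Exponent: 2nε²/(b − a)² = 2·534·0.34² / 10.4² = 1.14146.
Bound = exp(−1.14146) = 0.31935.

0.3194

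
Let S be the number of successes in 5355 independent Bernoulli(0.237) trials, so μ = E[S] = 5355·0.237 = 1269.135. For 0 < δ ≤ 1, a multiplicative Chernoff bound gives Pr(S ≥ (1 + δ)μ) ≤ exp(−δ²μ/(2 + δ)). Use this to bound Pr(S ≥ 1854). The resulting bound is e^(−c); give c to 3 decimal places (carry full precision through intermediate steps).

Write 1854 = (1 + δ)μ, so δ = 1854/1269.135 − 1 = 0.4608375…
Then the exponent is δ²μ/(2 + δ) = (1854 − μ)² / (μ·(2 + δ)) = 109.526827.

109.527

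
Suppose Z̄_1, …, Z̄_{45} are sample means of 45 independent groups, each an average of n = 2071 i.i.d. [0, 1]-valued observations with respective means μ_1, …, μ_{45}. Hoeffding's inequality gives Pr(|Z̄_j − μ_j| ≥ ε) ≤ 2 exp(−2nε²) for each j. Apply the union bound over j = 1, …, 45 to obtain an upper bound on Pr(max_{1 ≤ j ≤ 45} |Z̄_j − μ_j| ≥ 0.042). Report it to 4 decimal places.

Per-experiment Hoeffding bound: 2·exp(−2·2071·0.042²) = 2·exp(−7.30649) = 0.0013423.
Union bound over 45 events: 45·0.0013423 = 0.06041.

0.0604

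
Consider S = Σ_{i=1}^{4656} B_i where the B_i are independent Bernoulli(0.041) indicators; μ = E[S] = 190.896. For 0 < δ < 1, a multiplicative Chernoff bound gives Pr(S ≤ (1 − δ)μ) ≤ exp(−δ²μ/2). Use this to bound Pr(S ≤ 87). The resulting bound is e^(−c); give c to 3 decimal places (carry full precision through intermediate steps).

Write 87 = (1 − δ)μ, so δ = 1 − 87/190.896 = 0.5442545…
Then the exponent is δ²μ/2 = (μ − 87)²/(2μ) = 28.272931.

28.273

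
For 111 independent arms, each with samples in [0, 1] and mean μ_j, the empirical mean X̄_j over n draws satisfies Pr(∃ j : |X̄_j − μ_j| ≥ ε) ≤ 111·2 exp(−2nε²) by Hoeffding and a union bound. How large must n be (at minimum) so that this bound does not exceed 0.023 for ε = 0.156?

Need 2·111·exp(−2nε²) ≤ 0.023, i.e. exp(−2nε²) ≤ 0.023/222.
So 2nε² ≥ ln(222/0.023) = 9.174938.
Hence n ≥ 9.174938/(2·0.156²) = 188.505.
The smallest integer n is 189.

189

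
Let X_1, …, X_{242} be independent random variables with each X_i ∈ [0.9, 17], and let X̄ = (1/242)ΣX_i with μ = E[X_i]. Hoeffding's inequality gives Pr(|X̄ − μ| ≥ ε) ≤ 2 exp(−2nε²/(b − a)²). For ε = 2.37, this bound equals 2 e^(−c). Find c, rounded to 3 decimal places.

c = 2nε²/(b − a)² = 2·242·2.37² / 16.1² = 10.4879.

10.488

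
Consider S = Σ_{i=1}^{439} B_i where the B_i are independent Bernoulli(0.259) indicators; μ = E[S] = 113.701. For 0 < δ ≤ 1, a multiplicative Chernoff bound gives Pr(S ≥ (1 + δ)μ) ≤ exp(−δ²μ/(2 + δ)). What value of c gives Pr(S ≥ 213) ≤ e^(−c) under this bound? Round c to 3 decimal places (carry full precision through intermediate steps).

Write 213 = (1 + δ)μ, so δ = 213/113.701 − 1 = 0.8733344…
Then the exponent is δ²μ/(2 + δ) = (213 − μ)² / (μ·(2 + δ)) = 30.181393.

30.181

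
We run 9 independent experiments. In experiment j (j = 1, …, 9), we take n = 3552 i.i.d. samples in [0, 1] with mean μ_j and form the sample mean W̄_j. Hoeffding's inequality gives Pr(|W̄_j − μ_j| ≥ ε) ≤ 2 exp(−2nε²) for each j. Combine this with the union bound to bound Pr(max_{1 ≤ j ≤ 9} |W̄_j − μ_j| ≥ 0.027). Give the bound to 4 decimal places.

0.1014

Per-experiment Hoeffding bound: 2·exp(−2·3552·0.027²) = 2·exp(−5.17882) = 0.011269.
Union bound over 9 events: 9·0.011269 = 0.10142.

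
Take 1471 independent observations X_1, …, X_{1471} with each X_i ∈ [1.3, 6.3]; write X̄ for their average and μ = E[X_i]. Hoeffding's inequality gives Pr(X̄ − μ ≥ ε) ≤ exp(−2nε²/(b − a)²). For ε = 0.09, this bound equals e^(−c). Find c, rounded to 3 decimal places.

0.953

c = 2nε²/(b − a)² = 2·1471·0.09² / 5² = 0.9532.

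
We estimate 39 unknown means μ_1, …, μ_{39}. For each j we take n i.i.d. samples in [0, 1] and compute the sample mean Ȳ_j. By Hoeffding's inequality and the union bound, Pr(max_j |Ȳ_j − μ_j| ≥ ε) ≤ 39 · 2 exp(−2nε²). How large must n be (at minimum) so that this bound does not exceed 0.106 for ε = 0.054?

Need 2·39·exp(−2nε²) ≤ 0.106, i.e. exp(−2nε²) ≤ 0.106/78.
So 2nε² ≥ ln(78/0.106) = 6.601025.
Hence n ≥ 6.601025/(2·0.054²) = 1131.863.
The smallest integer n is 1132.

1132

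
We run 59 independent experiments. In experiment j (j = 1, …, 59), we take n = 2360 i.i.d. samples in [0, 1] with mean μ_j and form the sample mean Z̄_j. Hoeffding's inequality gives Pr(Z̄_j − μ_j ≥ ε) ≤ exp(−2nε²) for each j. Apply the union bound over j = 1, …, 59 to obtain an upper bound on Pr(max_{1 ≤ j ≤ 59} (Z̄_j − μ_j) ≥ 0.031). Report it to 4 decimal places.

Per-experiment Hoeffding bound: exp(−2·2360·0.031²) = exp(−4.53592) = 0.010717.
Union bound over 59 events: 59·0.010717 = 0.63231.

0.6323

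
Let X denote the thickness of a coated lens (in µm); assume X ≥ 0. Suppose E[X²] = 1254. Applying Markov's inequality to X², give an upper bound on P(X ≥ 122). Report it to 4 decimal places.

0.0843

Since X ≥ 0, the event {X ≥ 122} is the same as {X² ≥ 14884}.
Markov's inequality applied to X² gives P(X² ≥ 14884) ≤ E[X²]/14884 = 1254/14884 = 0.0843.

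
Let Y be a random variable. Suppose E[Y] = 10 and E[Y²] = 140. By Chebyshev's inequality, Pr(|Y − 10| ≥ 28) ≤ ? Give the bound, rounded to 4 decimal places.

Var(Y) = E[Y²] − (E[Y])² = 140 − 100 = 40.
Chebyshev's inequality: Pr(|Y − μ| ≥ t) ≤ Var(Y)/t² = 40/784 = 0.0510.

0.0510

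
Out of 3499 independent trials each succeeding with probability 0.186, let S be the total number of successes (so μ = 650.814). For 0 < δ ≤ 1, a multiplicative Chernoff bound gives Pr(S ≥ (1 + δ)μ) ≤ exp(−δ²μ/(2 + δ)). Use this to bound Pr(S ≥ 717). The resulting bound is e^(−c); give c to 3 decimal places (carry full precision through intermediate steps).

Write 717 = (1 + δ)μ, so δ = 717/650.814 − 1 = 0.1016973…
Then the exponent is δ²μ/(2 + δ) = (717 − μ)² / (μ·(2 + δ)) = 3.202619.

3.203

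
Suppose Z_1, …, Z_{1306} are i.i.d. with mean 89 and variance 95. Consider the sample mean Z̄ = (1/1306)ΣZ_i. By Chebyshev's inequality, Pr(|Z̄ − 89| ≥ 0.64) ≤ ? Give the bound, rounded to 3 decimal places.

0.178

Var(Z̄) = Var(Z_i)/n = 95/1306 = 0.072741.
Chebyshev: Pr(|Z̄ − 89| ≥ 0.64) ≤ Var(Z̄)/(0.64)² = 95/(1306·0.64²) = 0.1776.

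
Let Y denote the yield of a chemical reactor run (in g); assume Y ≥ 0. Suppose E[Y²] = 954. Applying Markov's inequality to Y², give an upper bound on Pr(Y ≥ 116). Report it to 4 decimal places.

Since Y ≥ 0, the event {Y ≥ 116} is the same as {Y² ≥ 13456}.
Markov's inequality applied to Y² gives Pr(Y² ≥ 13456) ≤ E[Y²]/13456 = 954/13456 = 0.0709.

0.0709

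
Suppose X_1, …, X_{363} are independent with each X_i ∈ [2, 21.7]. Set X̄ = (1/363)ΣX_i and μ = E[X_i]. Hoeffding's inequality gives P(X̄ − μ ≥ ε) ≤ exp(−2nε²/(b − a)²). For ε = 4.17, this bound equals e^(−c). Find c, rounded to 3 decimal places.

c = 2nε²/(b − a)² = 2·363·4.17² / 19.7² = 32.5294.

32.529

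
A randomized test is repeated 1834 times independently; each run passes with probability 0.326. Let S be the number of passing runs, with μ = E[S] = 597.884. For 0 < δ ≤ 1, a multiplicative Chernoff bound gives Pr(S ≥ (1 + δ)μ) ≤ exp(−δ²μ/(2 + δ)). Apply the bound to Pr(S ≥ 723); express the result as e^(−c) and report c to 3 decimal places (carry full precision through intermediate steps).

Write 723 = (1 + δ)μ, so δ = 723/597.884 − 1 = 0.2092647…
Then the exponent is δ²μ/(2 + δ) = (723 − μ)² / (μ·(2 + δ)) = 11.851164.

11.851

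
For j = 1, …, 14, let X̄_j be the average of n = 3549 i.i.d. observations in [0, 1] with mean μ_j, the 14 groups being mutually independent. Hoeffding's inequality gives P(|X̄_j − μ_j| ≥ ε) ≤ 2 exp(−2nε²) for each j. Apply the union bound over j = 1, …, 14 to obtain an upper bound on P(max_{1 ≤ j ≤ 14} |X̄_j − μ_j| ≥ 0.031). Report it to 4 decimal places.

Per-experiment Hoeffding bound: 2·exp(−2·3549·0.031²) = 2·exp(−6.82118) = 0.0021809.
Union bound over 14 events: 14·0.0021809 = 0.03053.

0.0305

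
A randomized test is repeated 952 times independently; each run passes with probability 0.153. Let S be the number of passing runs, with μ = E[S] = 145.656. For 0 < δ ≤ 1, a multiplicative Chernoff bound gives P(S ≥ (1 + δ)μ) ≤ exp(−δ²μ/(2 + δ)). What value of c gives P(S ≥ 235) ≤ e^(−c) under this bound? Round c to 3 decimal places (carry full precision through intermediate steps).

20.970

Write 235 = (1 + δ)μ, so δ = 235/145.656 − 1 = 0.6133905…
Then the exponent is δ²μ/(2 + δ) = (235 − μ)² / (μ·(2 + δ)) = 20.969984.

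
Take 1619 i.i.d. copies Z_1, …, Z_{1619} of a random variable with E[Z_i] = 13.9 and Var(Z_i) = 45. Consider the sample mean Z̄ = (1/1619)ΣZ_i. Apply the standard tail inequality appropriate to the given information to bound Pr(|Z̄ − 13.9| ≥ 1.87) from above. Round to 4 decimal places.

0.0079

With mean and variance of each term known, Chebyshev's inequality bounds the deviation of the sum (or sample mean).
Var(Z̄) = Var(Z_i)/n = 45/1619 = 0.027795.
Chebyshev: Pr(|Z̄ − 13.9| ≥ 1.87) ≤ Var(Z̄)/(1.87)² = 45/(1619·1.87²) = 0.0079.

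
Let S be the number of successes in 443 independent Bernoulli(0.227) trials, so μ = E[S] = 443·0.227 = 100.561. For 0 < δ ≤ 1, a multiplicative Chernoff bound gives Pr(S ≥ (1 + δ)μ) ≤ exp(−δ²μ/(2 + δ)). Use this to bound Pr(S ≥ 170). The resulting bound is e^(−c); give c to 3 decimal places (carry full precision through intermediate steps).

17.821

Write 170 = (1 + δ)μ, so δ = 170/100.561 − 1 = 0.6905162…
Then the exponent is δ²μ/(2 + δ) = (170 − μ)² / (μ·(2 + δ)) = 17.821396.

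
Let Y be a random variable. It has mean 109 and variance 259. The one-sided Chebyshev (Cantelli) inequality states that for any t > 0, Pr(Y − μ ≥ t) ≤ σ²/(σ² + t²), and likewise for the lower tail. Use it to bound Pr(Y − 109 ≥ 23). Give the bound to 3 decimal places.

0.329

Here σ² = 259 and t = 23, so σ² + t² = 788.
Cantelli's bound: 259/788 = 0.3287.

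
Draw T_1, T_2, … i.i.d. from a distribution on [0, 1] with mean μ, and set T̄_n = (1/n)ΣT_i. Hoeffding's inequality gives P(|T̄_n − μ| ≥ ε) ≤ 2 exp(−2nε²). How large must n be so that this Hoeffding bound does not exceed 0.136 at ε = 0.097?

Require 2·exp(−2nε²) ≤ 0.136, i.e. 2nε² ≥ ln(2/0.136) = 2.688248.
So n ≥ 2.688248 / (2·0.097²) = 142.855.
The smallest integer n is 143.

143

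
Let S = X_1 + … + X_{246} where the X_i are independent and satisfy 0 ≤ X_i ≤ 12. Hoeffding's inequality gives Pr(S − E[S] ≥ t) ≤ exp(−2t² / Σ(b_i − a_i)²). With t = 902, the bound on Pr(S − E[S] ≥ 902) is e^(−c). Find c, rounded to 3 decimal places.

Σ(b_i − a_i)² = 246·(12)² = 35424.
c = 2t²/35424 = 2·902²/35424 = 45.9352.

45.935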